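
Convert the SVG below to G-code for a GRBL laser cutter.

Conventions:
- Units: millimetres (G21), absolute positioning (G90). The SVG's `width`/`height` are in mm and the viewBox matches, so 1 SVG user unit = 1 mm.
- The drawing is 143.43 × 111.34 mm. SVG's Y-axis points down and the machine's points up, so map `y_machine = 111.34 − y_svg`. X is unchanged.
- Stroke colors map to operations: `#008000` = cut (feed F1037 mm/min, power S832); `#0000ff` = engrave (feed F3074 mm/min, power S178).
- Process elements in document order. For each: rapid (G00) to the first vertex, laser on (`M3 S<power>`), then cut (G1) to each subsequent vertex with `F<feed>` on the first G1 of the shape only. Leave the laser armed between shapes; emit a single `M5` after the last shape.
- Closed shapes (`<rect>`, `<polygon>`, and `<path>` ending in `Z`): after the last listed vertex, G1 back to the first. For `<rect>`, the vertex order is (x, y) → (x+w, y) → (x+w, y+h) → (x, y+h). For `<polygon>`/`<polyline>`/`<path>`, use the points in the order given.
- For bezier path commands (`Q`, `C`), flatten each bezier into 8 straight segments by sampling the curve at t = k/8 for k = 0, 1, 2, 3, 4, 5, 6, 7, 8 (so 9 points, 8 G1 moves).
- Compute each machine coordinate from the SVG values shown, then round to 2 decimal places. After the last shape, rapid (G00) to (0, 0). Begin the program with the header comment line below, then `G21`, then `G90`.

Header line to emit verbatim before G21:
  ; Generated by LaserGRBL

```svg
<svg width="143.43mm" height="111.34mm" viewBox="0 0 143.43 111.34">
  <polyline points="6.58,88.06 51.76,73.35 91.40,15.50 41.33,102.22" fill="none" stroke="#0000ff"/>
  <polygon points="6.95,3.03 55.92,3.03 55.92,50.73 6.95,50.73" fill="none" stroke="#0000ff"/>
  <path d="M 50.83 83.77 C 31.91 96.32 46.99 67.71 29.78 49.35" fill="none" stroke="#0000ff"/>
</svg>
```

; Generated by LaserGRBL
G21
G90
G00 X6.58 Y23.28
M3 S178
G1 X51.76 Y37.99 F3074
G1 X91.40 Y95.84
G1 X41.33 Y9.12
G00 X6.95 Y108.31
M3 S178
G1 X55.92 Y108.31 F3074
G1 X55.92 Y60.61
G1 X6.95 Y60.61
G1 X6.95 Y108.31
G00 X50.83 Y27.57
M3 S178
G1 X45.20 Y24.69 F3074
G1 X41.98 Y25.07
G1 X40.39 Y28.10
G1 X39.66 Y33.19
G1 X39.01 Y39.72
G1 X37.67 Y47.10
G1 X34.85 Y54.72
G1 X29.78 Y61.99
M5
G00 X0.00 Y0.00

Since the viewBox matches the mm dimensions, user units are millimetres directly. The only transform is the Y-flip y_m = 111.34 − y_svg.

Shape 1 is a open polyline drawn with `<polyline>`. Its stroke #0000ff means engrave at S178, F3074. After flipping Y the toolpath is (6.58,23.28) → (51.76,37.99) → (91.40,95.84) → (41.33,9.12).

Shape 2 is a rectangle drawn with `<polygon>`. Its stroke #0000ff means engrave at S178, F3074. After flipping Y the toolpath is (6.95,108.31) → (55.92,108.31) → (55.92,60.61) → (6.95,60.61) → (6.95,108.31), returning to the start.

Shape 3 is a cubic bezier drawn with `<path>`. Its stroke #0000ff means engrave at S178, F3074. After flipping Y the toolpath is (50.83,27.57) → (45.20,24.69) → (41.98,25.07) → (40.39,28.10) → (39.66,33.19) → (39.01,39.72) → (37.67,47.10) → (34.85,54.72) → (29.78,61.99).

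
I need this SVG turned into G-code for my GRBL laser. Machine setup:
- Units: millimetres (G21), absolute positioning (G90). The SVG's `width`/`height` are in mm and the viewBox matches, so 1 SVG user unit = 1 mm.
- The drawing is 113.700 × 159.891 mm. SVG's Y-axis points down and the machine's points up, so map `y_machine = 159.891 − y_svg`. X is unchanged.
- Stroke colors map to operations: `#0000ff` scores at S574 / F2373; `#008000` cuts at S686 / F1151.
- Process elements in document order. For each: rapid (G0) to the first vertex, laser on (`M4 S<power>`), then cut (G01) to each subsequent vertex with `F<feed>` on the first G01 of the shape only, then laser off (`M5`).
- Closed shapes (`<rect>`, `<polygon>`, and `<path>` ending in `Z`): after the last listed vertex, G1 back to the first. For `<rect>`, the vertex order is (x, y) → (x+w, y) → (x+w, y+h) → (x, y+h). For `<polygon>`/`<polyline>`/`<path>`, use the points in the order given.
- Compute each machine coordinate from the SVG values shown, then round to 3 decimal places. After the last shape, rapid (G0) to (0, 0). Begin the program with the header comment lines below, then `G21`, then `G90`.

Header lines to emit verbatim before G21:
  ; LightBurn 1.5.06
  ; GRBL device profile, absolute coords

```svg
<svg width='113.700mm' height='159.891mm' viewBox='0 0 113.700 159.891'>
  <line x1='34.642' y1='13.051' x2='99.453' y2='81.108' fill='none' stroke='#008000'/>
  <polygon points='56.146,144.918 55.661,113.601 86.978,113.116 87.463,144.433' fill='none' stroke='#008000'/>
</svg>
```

viewBox `0 0 113.700 159.891` with mm width/height → 1 unit = 1 mm. Flip: y_m = 159.891 − y_svg.

**Shape 1** — `<line>` line segment, stroke `#008000` → cut (S686, F1151). Machine vertices: (34.642,146.840) → (99.453,78.783). Open path.

**Shape 2** — `<polygon>` regular polygon, stroke `#008000` → cut (S686, F1151). Machine vertices: (56.146,14.973) → (55.661,46.290) → (86.978,46.775) → (87.463,15.458) → (56.146,14.973). Closed: final G1 returns to the first vertex.

; LightBurn 1.5.06
; GRBL device profile, absolute coords
G21
G90
G0 X34.642 Y146.840
M4 S686
G01 X99.453 Y78.783 F1151
M5
G0 X56.146 Y14.973
M4 S686
G01 X55.661 Y46.290 F1151
G01 X86.978 Y46.775
G01 X87.463 Y15.458
G01 X56.146 Y14.973
M5
G0 X0.000 Y0.000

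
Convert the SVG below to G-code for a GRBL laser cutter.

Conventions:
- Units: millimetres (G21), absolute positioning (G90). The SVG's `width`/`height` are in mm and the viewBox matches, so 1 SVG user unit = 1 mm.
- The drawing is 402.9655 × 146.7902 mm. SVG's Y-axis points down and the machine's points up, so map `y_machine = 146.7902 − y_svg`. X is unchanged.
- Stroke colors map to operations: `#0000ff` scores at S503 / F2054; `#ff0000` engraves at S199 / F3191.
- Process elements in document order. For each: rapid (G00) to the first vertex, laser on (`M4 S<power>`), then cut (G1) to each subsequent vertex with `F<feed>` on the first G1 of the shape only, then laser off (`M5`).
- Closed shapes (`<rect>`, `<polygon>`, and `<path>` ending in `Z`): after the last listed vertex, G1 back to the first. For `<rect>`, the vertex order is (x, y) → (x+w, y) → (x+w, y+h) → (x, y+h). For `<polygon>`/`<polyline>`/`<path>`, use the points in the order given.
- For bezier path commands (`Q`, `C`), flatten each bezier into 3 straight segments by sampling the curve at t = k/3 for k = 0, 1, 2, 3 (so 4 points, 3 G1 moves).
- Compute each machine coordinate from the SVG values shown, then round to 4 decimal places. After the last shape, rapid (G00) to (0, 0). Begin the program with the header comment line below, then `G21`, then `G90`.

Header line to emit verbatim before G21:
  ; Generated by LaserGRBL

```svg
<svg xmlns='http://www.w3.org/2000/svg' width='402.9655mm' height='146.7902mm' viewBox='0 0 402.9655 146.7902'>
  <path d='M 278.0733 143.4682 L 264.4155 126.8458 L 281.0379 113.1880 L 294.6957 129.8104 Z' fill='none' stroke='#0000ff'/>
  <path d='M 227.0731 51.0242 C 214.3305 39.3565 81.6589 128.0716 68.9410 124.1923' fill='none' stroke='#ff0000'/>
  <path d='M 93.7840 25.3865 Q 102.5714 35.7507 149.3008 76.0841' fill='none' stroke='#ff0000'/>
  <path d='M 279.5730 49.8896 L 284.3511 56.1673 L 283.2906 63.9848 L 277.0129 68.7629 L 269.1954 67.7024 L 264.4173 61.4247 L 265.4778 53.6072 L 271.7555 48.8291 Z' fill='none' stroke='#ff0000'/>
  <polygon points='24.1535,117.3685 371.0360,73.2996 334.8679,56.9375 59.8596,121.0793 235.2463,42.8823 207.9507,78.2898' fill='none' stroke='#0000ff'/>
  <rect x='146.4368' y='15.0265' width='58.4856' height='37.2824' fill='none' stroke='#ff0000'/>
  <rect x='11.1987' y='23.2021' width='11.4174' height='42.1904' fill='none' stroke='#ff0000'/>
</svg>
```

; Generated by LaserGRBL
G21
G90
G00 X278.0733 Y3.3220
M4 S503
G1 X264.4155 Y19.9444 F2054
G1 X281.0379 Y33.6022
G1 X294.6957 Y16.9798
G1 X278.0733 Y3.3220
M5
G00 X227.0731 Y95.7660
M4 S199
G1 X183.2387 Y81.1201 F3191
G1 X112.7589 Y42.4361
G1 X68.9410 Y22.5979
M5
G00 X93.7840 Y121.4037
M4 S199
G1 X103.8580 Y111.1643 F3191
G1 X122.3636 Y94.2651
G1 X149.3008 Y70.7061
M5
G00 X279.5730 Y96.9006
M4 S199
G1 X284.3511 Y90.6229 F3191
G1 X283.2906 Y82.8054
G1 X277.0129 Y78.0273
G1 X269.1954 Y79.0878
G1 X264.4173 Y85.3655
G1 X265.4778 Y93.1830
G1 X271.7555 Y97.9611
G1 X279.5730 Y96.9006
M5
G00 X24.1535 Y29.4217
M4 S503
G1 X371.0360 Y73.4906 F2054
G1 X334.8679 Y89.8527
G1 X59.8596 Y25.7109
G1 X235.2463 Y103.9079
G1 X207.9507 Y68.5004
G1 X24.1535 Y29.4217
M5
G00 X146.4368 Y131.7637
M4 S199
G1 X204.9224 Y131.7637 F3191
G1 X204.9224 Y94.4813
G1 X146.4368 Y94.4813
G1 X146.4368 Y131.7637
M5
G00 X11.1987 Y123.5881
M4 S199
G1 X22.6161 Y123.5881 F3191
G1 X22.6161 Y81.3977
G1 X11.1987 Y81.3977
G1 X11.1987 Y123.5881
M5
G00 X0.0000 Y0.0000

viewBox `0 0 402.9655 146.7902` with mm width/height → 1 unit = 1 mm. Flip: y_m = 146.7902 − y_svg.

**Shape 1** — `<path>` regular polygon, stroke `#0000ff` → score (S503, F2054). Machine vertices: (278.0733,3.3220) → (264.4155,19.9444) → (281.0379,33.6022) → (294.6957,16.9798) → (278.0733,3.3220). Closed: final G1 returns to the first vertex.

**Shape 2** — `<path>` cubic bezier, stroke `#ff0000` → engrave (S199, F3191). Control points (SVG): P0=(227.0731,51.0242), P1=(214.3305,39.3565), P2=(81.6589,128.0716), P3=(68.9410,124.1923); sampled at t=k/3. Machine vertices: (227.0731,95.7660) → (183.2387,81.1201) → (112.7589,42.4361) → (68.9410,22.5979). Open path.

**Shape 3** — `<path>` quadratic bezier, stroke `#ff0000` → engrave (S199, F3191). Control points (SVG): P0=(93.7840,25.3865), P1=(102.5714,35.7507), P2=(149.3008,76.0841); sampled at t=k/3. Machine vertices: (93.7840,121.4037) → (103.8580,111.1643) → (122.3636,94.2651) → (149.3008,70.7061). Open path.

**Shape 4** — `<path>` regular polygon, stroke `#ff0000` → engrave (S199, F3191). Machine vertices: (279.5730,96.9006) → (284.3511,90.6229) → (283.2906,82.8054) → (277.0129,78.0273) → (269.1954,79.0878) → (264.4173,85.3655) → (265.4778,93.1830) → (271.7555,97.9611) → (279.5730,96.9006). Closed: final G1 returns to the first vertex.

**Shape 5** — `<polygon>` closed polygon, stroke `#0000ff` → score (S503, F2054). Machine vertices: (24.1535,29.4217) → (371.0360,73.4906) → (334.8679,89.8527) → (59.8596,25.7109) → (235.2463,103.9079) → (207.9507,68.5004) → (24.1535,29.4217). Closed: final G1 returns to the first vertex.

**Shape 6** — `<rect>` rectangle, stroke `#ff0000` → engrave (S199, F3191). Machine vertices: (146.4368,131.7637) → (204.9224,131.7637) → (204.9224,94.4813) → (146.4368,94.4813) → (146.4368,131.7637). Closed: final G1 returns to the first vertex.

**Shape 7** — `<rect>` rectangle, stroke `#ff0000` → engrave (S199, F3191). Machine vertices: (11.1987,123.5881) → (22.6161,123.5881) → (22.6161,81.3977) → (11.1987,81.3977) → (11.1987,123.5881). Closed: final G1 returns to the first vertex.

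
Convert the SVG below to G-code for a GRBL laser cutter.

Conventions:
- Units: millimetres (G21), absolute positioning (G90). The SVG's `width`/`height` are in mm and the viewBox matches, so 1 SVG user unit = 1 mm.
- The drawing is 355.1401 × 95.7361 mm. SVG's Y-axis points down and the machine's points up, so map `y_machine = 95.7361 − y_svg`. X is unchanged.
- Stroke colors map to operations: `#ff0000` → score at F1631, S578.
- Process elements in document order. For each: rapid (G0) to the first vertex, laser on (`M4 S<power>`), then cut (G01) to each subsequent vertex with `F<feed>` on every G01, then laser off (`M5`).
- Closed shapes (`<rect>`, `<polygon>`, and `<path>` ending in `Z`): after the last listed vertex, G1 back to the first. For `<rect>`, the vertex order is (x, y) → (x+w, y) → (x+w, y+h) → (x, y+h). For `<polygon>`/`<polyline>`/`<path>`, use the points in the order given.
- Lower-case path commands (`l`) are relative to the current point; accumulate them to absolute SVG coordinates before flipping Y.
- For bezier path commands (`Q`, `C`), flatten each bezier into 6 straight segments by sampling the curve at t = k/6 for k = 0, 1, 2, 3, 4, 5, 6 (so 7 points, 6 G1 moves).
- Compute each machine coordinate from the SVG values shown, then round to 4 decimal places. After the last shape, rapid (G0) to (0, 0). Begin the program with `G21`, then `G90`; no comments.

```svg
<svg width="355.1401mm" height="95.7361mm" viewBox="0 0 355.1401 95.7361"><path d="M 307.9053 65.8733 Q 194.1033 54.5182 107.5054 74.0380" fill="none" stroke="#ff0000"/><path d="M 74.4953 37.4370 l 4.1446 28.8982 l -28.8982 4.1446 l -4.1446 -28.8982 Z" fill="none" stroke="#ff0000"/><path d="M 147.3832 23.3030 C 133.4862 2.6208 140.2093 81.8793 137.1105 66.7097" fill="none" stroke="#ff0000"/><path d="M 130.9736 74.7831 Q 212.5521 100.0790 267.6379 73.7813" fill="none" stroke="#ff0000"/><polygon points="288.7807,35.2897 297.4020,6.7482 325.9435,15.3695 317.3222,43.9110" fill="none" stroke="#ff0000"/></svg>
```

G21
G90
G0 X307.9053 Y29.8628
M4 S578
G01 X270.7270 Y32.7902 F1631
G01 X235.0600 Y34.0023 F1631
G01 X200.9043 Y33.4992 F1631
G01 X168.2600 Y31.2808 F1631
G01 X137.1270 Y27.3471 F1631
G01 X107.5054 Y21.6981 F1631
M5
G0 X74.4953 Y58.2991
M4 S578
G01 X78.6399 Y29.4009 F1631
G01 X49.7417 Y25.2563 F1631
G01 X45.5971 Y54.1545 F1631
G01 X74.4953 Y58.2991 F1631
M5
G0 X147.3832 Y72.4331
M4 S578
G01 X142.0121 Y75.3457 F1631
G01 X139.2321 Y67.0006 F1631
G01 X138.1975 Y52.7970 F1631
G01 X138.0628 Y38.1340 F1631
G01 X137.9823 Y28.4108 F1631
G01 X137.1105 Y29.0264 F1631
M5
G0 X130.9736 Y20.9530
M4 S578
G01 X157.4305 Y13.9542 F1631
G01 X182.4156 Y9.8217 F1631
G01 X205.9289 Y8.5555 F1631
G01 X227.9704 Y10.1556 F1631
G01 X248.5401 Y14.6221 F1631
G01 X267.6379 Y21.9548 F1631
M5
G0 X288.7807 Y60.4464
M4 S578
G01 X297.4020 Y88.9879 F1631
G01 X325.9435 Y80.3666 F1631
G01 X317.3222 Y51.8251 F1631
G01 X288.7807 Y60.4464 F1631
M5
G0 X0.0000 Y0.0000

1 u = 1 mm; y_m = 95.7361 − y.

[1] `<path>` quadratic bezier, #ff0000→score S578 F1631: (307.9053,29.8628) → (270.7270,32.7902) → (235.0600,34.0023) → (200.9043,33.4992) → (168.2600,31.2808) → (137.1270,27.3471) → (107.5054,21.6981)

[2] `<path>` regular polygon, #ff0000→score S578 F1631: (74.4953,58.2991) → (78.6399,29.4009) → (49.7417,25.2563) → (45.5971,54.1545) → (74.4953,58.2991) (closed)

[3] `<path>` cubic bezier, #ff0000→score S578 F1631: (147.3832,72.4331) → (142.0121,75.3457) → (139.2321,67.0006) → (138.1975,52.7970) → (138.0628,38.1340) → (137.9823,28.4108) → (137.1105,29.0264)

[4] `<path>` quadratic bezier, #ff0000→score S578 F1631: (130.9736,20.9530) → (157.4305,13.9542) → (182.4156,9.8217) → (205.9289,8.5555) → (227.9704,10.1556) → (248.5401,14.6221) → (267.6379,21.9548)

[5] `<polygon>` regular polygon, #ff0000→score S578 F1631: (288.7807,60.4464) → (297.4020,88.9879) → (325.9435,80.3666) → (317.3222,51.8251) → (288.7807,60.4464) (closed)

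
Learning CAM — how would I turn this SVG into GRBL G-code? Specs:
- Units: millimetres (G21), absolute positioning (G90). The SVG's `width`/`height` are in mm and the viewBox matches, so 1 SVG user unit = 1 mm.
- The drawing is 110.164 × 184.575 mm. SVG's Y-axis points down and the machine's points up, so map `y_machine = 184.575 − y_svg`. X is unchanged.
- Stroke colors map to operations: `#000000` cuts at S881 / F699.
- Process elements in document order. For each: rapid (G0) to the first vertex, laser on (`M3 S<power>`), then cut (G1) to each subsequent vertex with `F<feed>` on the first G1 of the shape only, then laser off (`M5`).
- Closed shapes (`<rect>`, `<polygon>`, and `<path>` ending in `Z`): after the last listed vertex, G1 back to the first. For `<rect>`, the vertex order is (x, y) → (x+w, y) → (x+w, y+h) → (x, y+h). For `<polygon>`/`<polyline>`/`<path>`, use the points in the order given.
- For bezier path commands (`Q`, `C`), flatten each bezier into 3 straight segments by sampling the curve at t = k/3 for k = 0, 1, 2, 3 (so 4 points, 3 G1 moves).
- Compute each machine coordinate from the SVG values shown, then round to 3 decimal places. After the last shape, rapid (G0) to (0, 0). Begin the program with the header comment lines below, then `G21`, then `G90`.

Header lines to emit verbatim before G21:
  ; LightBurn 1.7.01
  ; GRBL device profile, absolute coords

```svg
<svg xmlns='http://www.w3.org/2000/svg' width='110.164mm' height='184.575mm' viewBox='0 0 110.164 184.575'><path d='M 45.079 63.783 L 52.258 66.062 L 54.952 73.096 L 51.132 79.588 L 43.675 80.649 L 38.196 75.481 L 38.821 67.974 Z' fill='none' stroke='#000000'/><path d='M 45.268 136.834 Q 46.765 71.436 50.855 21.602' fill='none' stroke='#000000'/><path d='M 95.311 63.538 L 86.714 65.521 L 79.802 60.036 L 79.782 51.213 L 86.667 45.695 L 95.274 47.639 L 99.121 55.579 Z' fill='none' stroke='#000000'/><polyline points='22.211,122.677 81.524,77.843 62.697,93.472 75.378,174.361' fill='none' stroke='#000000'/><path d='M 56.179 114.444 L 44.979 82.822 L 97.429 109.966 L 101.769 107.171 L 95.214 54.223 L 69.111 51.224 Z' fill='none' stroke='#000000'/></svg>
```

; LightBurn 1.7.01
; GRBL device profile, absolute coords
G21
G90
G0 X45.079 Y120.792
M3 S881
G1 X52.258 Y118.513 F699
G1 X54.952 Y111.479
G1 X51.132 Y104.987
G1 X43.675 Y103.926
G1 X38.196 Y109.094
G1 X38.821 Y116.601
G1 X45.079 Y120.792
M5
G0 X45.268 Y47.741
M3 S881
G1 X46.554 Y89.610 F699
G1 X48.416 Y128.021
G1 X50.855 Y162.973
M5
G0 X95.311 Y121.037
M3 S881
G1 X86.714 Y119.054 F699
G1 X79.802 Y124.539
G1 X79.782 Y133.362
G1 X86.667 Y138.880
G1 X95.274 Y136.936
G1 X99.121 Y128.996
G1 X95.311 Y121.037
M5
G0 X22.211 Y61.898
M3 S881
G1 X81.524 Y106.732 F699
G1 X62.697 Y91.103
G1 X75.378 Y10.214
M5
G0 X56.179 Y70.131
M3 S881
G1 X44.979 Y101.753 F699
G1 X97.429 Y74.609
G1 X101.769 Y77.404
G1 X95.214 Y130.352
G1 X69.111 Y133.351
G1 X56.179 Y70.131
M5
G0 X0.000 Y0.000

1 u = 1 mm; y_m = 184.575 − y.

[1] `<path>` regular polygon, #000000→cut S881 F699: (45.079,120.792) → (52.258,118.513) → (54.952,111.479) → (51.132,104.987) → (43.675,103.926) → (38.196,109.094) → (38.821,116.601) → (45.079,120.792) (closed)

[2] `<path>` quadratic bezier, #000000→cut S881 F699: (45.268,47.741) → (46.554,89.610) → (48.416,128.021) → (50.855,162.973)

[3] `<path>` regular polygon, #000000→cut S881 F699: (95.311,121.037) → (86.714,119.054) → (79.802,124.539) → (79.782,133.362) → (86.667,138.880) → (95.274,136.936) → (99.121,128.996) → (95.311,121.037) (closed)

[4] `<polyline>` open polyline, #000000→cut S881 F699: (22.211,61.898) → (81.524,106.732) → (62.697,91.103) → (75.378,10.214)

[5] `<path>` closed polygon, #000000→cut S881 F699: (56.179,70.131) → (44.979,101.753) → (97.429,74.609) → (101.769,77.404) → (95.214,130.352) → (69.111,133.351) → (56.179,70.131) (closed)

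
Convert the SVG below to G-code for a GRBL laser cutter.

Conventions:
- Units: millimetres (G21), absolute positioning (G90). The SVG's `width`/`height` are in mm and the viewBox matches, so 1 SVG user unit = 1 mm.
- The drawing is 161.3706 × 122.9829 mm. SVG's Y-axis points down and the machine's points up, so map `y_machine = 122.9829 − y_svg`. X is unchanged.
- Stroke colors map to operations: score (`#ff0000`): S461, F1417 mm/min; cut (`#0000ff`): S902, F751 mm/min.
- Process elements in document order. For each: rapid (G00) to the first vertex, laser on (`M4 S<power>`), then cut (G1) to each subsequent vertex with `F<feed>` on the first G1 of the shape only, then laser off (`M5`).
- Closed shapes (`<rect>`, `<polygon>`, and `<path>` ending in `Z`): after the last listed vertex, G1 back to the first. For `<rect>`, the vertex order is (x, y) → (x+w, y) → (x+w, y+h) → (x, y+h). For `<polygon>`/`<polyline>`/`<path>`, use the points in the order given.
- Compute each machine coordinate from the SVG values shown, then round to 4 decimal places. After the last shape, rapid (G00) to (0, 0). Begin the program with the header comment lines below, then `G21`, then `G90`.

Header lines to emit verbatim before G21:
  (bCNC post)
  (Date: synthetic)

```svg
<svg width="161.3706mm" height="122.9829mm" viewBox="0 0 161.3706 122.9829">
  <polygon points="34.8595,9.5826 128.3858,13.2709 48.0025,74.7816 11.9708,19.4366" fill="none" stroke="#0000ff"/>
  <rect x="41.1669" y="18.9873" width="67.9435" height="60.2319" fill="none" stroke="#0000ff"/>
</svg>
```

(bCNC post)
(Date: synthetic)
G21
G90
G00 X34.8595 Y113.4003
M4 S902
G1 X128.3858 Y109.7120 F751
G1 X48.0025 Y48.2013
G1 X11.9708 Y103.5463
G1 X34.8595 Y113.4003
M5
G00 X41.1669 Y103.9956
M4 S902
G1 X109.1104 Y103.9956 F751
G1 X109.1104 Y43.7637
G1 X41.1669 Y43.7637
G1 X41.1669 Y103.9956
M5
G00 X0.0000 Y0.0000

Since the viewBox matches the mm dimensions, user units are millimetres directly. The only transform is the Y-flip y_m = 122.9829 − y_svg.

Shape 1 is a closed polygon drawn with `<polygon>`. Its stroke #0000ff means cut at S902, F751. After flipping Y the toolpath is (34.8595,113.4003) → (128.3858,109.7120) → (48.0025,48.2013) → (11.9708,103.5463) → (34.8595,113.4003), returning to the start.

Shape 2 is a rectangle drawn with `<rect>`. Its stroke #0000ff means cut at S902, F751. After flipping Y the toolpath is (41.1669,103.9956) → (109.1104,103.9956) → (109.1104,43.7637) → (41.1669,43.7637) → (41.1669,103.9956), returning to the start.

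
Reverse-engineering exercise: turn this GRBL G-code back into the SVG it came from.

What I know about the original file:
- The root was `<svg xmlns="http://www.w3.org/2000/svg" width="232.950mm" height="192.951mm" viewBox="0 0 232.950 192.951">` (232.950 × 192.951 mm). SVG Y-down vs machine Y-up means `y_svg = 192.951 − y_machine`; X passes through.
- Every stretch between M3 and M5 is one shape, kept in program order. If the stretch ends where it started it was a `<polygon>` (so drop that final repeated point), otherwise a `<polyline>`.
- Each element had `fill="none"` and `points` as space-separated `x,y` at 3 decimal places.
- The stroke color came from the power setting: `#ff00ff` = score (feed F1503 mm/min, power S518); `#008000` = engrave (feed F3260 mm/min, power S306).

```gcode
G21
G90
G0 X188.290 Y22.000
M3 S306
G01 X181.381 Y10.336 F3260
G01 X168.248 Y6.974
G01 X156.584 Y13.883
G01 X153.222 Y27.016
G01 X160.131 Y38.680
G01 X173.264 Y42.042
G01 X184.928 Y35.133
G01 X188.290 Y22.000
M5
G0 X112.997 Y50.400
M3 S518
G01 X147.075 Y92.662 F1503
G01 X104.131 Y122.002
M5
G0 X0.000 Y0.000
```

<svg xmlns="http://www.w3.org/2000/svg" width="232.950mm" height="192.951mm" viewBox="0 0 232.950 192.951">
  <polygon points="188.290,170.951 181.381,182.615 168.248,185.977 156.584,179.068 153.222,165.935 160.131,154.271 173.264,150.909 184.928,157.818" fill="none" stroke="#008000"/>
  <polyline points="112.997,142.551 147.075,100.289 104.131,70.949" fill="none" stroke="#ff00ff"/>
</svg>

Each laser-on run becomes one SVG element. Flip Y back into SVG space with y_svg = 192.951 − y_machine.

Run 1: S306 ⇒ engrave layer `#008000`. The run returns to its start, so emit a `<polygon>` with points (Y-flipped): 188.290,170.951 181.381,182.615 168.248,185.977 156.584,179.068 153.222,165.935 160.131,154.271 173.264,150.909 184.928,157.818.

Run 2: power S518 maps to stroke `#ff00ff` (score). The run is open, so emit a `<polyline>` with points (Y-flipped): 112.997,142.551 147.075,100.289 104.131,70.949.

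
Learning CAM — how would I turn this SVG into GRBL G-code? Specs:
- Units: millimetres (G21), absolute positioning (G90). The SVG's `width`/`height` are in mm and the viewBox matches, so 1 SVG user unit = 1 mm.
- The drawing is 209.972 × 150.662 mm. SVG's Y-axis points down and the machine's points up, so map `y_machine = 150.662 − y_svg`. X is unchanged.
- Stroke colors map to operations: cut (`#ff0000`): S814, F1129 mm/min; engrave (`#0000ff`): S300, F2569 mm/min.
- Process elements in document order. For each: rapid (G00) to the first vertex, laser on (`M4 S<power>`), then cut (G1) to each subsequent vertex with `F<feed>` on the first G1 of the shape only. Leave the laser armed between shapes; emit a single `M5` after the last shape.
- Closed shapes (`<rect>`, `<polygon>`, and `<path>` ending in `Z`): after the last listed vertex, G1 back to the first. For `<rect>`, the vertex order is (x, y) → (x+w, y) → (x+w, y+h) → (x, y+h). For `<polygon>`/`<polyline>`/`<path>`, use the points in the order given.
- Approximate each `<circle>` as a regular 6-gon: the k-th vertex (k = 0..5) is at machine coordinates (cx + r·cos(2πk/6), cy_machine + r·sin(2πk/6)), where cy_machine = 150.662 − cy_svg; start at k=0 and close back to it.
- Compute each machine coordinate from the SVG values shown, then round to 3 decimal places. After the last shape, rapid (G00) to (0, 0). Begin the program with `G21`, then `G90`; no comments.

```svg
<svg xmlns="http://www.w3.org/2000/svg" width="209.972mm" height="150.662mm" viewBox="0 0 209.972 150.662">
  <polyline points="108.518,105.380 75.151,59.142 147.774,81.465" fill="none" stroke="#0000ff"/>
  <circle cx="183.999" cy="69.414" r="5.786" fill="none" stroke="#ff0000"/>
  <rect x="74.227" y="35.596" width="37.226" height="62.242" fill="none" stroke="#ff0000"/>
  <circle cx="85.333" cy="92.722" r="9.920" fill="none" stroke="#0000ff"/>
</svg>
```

1 u = 1 mm; y_m = 150.662 − y.

[1] `<polyline>` open polyline, #0000ff→engrave S300 F2569: (108.518,45.282) → (75.151,91.520) → (147.774,69.197)

[2] `<circle>` circle, #ff0000→cut S814 F1129: (189.785,81.248) → (186.892,86.259) → (181.106,86.259) → (178.213,81.248) → (181.106,76.237) → (186.892,76.237) → (189.785,81.248) (closed)

[3] `<rect>` rectangle, #ff0000→cut S814 F1129: (74.227,115.066) → (111.453,115.066) → (111.453,52.824) → (74.227,52.824) → (74.227,115.066) (closed)

[4] `<circle>` circle, #0000ff→engrave S300 F2569: (95.253,57.940) → (90.293,66.531) → (80.373,66.531) → (75.413,57.940) → (80.373,49.349) → (90.293,49.349) → (95.253,57.940) (closed)

G21
G90
G00 X108.518 Y45.282
M4 S300
G1 X75.151 Y91.520 F2569
G1 X147.774 Y69.197
G00 X189.785 Y81.248
M4 S814
G1 X186.892 Y86.259 F1129
G1 X181.106 Y86.259
G1 X178.213 Y81.248
G1 X181.106 Y76.237
G1 X186.892 Y76.237
G1 X189.785 Y81.248
G00 X74.227 Y115.066
M4 S814
G1 X111.453 Y115.066 F1129
G1 X111.453 Y52.824
G1 X74.227 Y52.824
G1 X74.227 Y115.066
G00 X95.253 Y57.940
M4 S300
G1 X90.293 Y66.531 F2569
G1 X80.373 Y66.531
G1 X75.413 Y57.940
G1 X80.373 Y49.349
G1 X90.293 Y49.349
G1 X95.253 Y57.940
M5
G00 X0.000 Y0.000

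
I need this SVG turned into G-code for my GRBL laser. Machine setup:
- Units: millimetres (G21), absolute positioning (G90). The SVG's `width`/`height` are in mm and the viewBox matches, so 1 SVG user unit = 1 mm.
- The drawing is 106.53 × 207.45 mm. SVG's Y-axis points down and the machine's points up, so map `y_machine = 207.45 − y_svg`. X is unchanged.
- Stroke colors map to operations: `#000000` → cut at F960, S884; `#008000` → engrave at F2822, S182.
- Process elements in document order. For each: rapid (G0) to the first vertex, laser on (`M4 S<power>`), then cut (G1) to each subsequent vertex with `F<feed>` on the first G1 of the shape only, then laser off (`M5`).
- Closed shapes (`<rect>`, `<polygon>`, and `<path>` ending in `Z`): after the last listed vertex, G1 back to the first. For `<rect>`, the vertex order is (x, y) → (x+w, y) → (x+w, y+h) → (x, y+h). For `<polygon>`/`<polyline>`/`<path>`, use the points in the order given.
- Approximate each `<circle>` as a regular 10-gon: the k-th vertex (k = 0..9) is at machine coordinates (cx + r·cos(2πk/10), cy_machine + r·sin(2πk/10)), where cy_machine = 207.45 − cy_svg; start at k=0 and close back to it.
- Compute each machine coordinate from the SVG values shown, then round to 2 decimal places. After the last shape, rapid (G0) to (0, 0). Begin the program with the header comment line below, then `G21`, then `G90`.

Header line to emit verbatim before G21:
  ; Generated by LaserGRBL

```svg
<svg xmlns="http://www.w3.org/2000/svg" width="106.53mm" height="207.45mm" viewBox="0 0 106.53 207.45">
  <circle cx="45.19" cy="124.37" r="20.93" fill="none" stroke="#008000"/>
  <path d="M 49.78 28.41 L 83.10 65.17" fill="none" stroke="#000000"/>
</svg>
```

Since the viewBox matches the mm dimensions, user units are millimetres directly. The only transform is the Y-flip y_m = 207.45 − y_svg.

Shape 1 is a circle drawn with `<circle>`. Its stroke #008000 means engrave at S182, F2822. After flipping Y the toolpath is (66.12,83.08) → (62.12,95.38) → (51.66,102.99) → (38.72,102.99) → (28.26,95.38) → (24.26,83.08) → (28.26,70.78) → (38.72,63.17) → (51.66,63.17) → (62.12,70.78) → (66.12,83.08), returning to the start.

Shape 2 is a line segment drawn with `<path>`. Its stroke #000000 means cut at S884, F960. After flipping Y the toolpath is (49.78,179.04) → (83.10,142.28).

; Generated by LaserGRBL
G21
G90
G0 X66.12 Y83.08
M4 S182
G1 X62.12 Y95.38 F2822
G1 X51.66 Y102.99
G1 X38.72 Y102.99
G1 X28.26 Y95.38
G1 X24.26 Y83.08
G1 X28.26 Y70.78
G1 X38.72 Y63.17
G1 X51.66 Y63.17
G1 X62.12 Y70.78
G1 X66.12 Y83.08
M5
G0 X49.78 Y179.04
M4 S884
G1 X83.10 Y142.28 F960
M5
G0 X0.00 Y0.00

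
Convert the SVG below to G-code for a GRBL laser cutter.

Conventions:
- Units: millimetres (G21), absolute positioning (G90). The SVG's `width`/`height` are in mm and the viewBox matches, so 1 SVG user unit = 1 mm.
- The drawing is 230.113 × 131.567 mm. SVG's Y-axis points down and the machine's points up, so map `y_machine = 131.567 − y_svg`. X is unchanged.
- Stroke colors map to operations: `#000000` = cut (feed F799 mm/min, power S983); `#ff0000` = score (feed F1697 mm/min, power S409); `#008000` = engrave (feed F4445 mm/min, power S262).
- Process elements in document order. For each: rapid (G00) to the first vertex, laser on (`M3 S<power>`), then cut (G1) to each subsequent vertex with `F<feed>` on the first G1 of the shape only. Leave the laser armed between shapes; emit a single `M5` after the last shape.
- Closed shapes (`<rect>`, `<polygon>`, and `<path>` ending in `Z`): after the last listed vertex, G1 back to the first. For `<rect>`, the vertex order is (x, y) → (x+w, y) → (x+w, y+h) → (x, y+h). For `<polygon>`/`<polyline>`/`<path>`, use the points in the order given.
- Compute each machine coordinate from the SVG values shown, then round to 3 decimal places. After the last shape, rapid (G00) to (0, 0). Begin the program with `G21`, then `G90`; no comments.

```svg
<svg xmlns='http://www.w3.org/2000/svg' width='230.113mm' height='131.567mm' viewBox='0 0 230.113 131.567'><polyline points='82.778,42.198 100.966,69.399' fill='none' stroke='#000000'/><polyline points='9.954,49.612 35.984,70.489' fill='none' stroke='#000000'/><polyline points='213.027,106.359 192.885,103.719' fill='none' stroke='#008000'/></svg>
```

G21
G90
G00 X82.778 Y89.369
M3 S983
G1 X100.966 Y62.168 F799
G00 X9.954 Y81.955
M3 S983
G1 X35.984 Y61.078 F799
G00 X213.027 Y25.208
M3 S262
G1 X192.885 Y27.848 F4445
M5
G00 X0.000 Y0.000

1 u = 1 mm; y_m = 131.567 − y.

[1] `<polyline>` line segment, #000000→cut S983 F799: (82.778,89.369) → (100.966,62.168)

[2] `<polyline>` line segment, #000000→cut S983 F799: (9.954,81.955) → (35.984,61.078)

[3] `<polyline>` line segment, #008000→engrave S262 F4445: (213.027,25.208) → (192.885,27.848)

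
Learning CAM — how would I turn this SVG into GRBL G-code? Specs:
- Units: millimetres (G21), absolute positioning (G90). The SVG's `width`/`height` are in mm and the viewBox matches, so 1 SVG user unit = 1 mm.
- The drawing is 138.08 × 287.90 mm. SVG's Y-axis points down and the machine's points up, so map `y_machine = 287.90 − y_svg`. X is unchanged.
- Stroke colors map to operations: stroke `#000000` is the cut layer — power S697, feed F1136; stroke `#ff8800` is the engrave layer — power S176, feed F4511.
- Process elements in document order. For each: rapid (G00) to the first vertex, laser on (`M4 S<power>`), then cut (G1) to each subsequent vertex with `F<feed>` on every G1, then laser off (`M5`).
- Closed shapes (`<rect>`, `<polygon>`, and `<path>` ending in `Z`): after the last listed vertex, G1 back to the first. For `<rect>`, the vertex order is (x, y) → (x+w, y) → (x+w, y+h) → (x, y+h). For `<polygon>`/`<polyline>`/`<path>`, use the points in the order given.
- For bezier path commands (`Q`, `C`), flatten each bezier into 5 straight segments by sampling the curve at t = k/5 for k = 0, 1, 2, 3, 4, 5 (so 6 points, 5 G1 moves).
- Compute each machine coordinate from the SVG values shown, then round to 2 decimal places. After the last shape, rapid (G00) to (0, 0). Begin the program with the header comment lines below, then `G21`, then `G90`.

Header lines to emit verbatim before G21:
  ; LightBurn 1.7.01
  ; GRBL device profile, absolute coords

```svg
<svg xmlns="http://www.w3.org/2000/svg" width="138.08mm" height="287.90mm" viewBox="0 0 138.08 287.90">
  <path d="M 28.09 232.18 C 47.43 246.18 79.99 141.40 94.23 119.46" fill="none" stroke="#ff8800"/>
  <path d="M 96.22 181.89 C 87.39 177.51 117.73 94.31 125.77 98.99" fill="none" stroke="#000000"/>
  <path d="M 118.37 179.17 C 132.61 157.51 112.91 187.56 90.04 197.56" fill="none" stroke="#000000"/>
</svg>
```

viewBox `0 0 138.08 287.90` with mm width/height → 1 unit = 1 mm. Flip: y_m = 287.90 − y_svg.

**Shape 1** — `<path>` cubic bezier, stroke `#ff8800` → engrave (S176, F4511). Control points (SVG): P0=(28.09,232.18), P1=(47.43,246.18), P2=(79.99,141.40), P3=(94.23,119.46); sampled at t=k/5. Machine vertices: (28.09,55.72) → (41.03,59.96) → (55.63,83.03) → (70.37,115.25) → (83.74,146.95) → (94.23,168.44). Open path.

**Shape 2** — `<path>` cubic bezier, stroke `#000000` → cut (S697, F1136). Control points (SVG): P0=(96.22,181.89), P1=(87.39,177.51), P2=(117.73,94.31), P3=(125.77,98.99); sampled at t=k/5. Machine vertices: (96.22,106.01) → (95.13,116.76) → (100.49,138.43) → (109.35,163.01) → (118.76,182.51) → (125.77,188.91). Open path.

**Shape 3** — `<path>` cubic bezier, stroke `#000000` → cut (S697, F1136). Control points (SVG): P0=(118.37,179.17), P1=(132.61,157.51), P2=(112.91,187.56), P3=(90.04,197.56); sampled at t=k/5. Machine vertices: (118.37,108.73) → (123.09,116.09) → (121.14,114.49) → (113.99,107.37) → (103.14,98.17) → (90.04,90.34). Open path.

; LightBurn 1.7.01
; GRBL device profile, absolute coords
G21
G90
G00 X28.09 Y55.72
M4 S176
G1 X41.03 Y59.96 F4511
G1 X55.63 Y83.03 F4511
G1 X70.37 Y115.25 F4511
G1 X83.74 Y146.95 F4511
G1 X94.23 Y168.44 F4511
M5
G00 X96.22 Y106.01
M4 S697
G1 X95.13 Y116.76 F1136
G1 X100.49 Y138.43 F1136
G1 X109.35 Y163.01 F1136
G1 X118.76 Y182.51 F1136
G1 X125.77 Y188.91 F1136
M5
G00 X118.37 Y108.73
M4 S697
G1 X123.09 Y116.09 F1136
G1 X121.14 Y114.49 F1136
G1 X113.99 Y107.37 F1136
G1 X103.14 Y98.17 F1136
G1 X90.04 Y90.34 F1136
M5
G00 X0.00 Y0.00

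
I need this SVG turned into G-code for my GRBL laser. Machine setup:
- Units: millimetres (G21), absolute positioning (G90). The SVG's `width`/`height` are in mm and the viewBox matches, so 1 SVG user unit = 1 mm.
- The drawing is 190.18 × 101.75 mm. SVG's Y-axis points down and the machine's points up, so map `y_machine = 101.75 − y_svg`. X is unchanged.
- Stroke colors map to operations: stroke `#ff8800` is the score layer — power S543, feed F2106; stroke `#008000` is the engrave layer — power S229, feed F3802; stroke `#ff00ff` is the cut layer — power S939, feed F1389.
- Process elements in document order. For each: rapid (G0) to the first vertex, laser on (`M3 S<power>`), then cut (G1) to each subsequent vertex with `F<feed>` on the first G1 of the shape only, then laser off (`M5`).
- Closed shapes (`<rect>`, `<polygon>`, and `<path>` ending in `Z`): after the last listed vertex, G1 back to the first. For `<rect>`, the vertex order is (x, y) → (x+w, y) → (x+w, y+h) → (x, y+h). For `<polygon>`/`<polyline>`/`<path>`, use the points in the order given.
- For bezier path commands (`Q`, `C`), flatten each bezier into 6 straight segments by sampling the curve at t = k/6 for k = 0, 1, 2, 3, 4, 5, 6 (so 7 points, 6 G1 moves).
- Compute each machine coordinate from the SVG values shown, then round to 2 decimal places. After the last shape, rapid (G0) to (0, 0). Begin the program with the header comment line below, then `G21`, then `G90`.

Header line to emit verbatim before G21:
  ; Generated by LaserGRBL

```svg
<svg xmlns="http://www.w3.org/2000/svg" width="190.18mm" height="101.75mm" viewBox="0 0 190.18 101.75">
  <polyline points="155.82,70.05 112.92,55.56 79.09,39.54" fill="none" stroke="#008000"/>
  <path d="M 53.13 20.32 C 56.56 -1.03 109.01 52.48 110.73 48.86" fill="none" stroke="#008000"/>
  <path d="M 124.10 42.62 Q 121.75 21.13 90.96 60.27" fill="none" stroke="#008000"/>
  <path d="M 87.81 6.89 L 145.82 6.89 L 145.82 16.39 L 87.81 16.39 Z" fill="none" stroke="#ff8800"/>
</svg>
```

Since the viewBox matches the mm dimensions, user units are millimetres directly. The only transform is the Y-flip y_m = 101.75 − y_svg.

Shape 1 is a open polyline drawn with `<polyline>`. Its stroke #008000 means engrave at S229, F3802. After flipping Y the toolpath is (155.82,31.70) → (112.92,46.19) → (79.09,62.21).

Shape 2 is a cubic bezier drawn with `<path>`. Its stroke #008000 means engrave at S229, F3802. After flipping Y the toolpath is (53.13,81.43) → (58.47,86.48) → (69.21,82.72) → (82.57,73.81) → (95.79,63.42) → (106.10,55.23) → (110.73,52.89).

Shape 3 is a quadratic bezier drawn with `<path>`. Its stroke #008000 means engrave at S229, F3802. After flipping Y the toolpath is (124.10,59.13) → (122.53,64.61) → (119.37,66.72) → (114.64,65.46) → (108.33,60.84) → (100.43,52.84) → (90.96,41.48).

Shape 4 is a rectangle drawn with `<path>`. Its stroke #ff8800 means score at S543, F2106. After flipping Y the toolpath is (87.81,94.86) → (145.82,94.86) → (145.82,85.36) → (87.81,85.36) → (87.81,94.86), returning to the start.

; Generated by LaserGRBL
G21
G90
G0 X155.82 Y31.70
M3 S229
G1 X112.92 Y46.19 F3802
G1 X79.09 Y62.21
M5
G0 X53.13 Y81.43
M3 S229
G1 X58.47 Y86.48 F3802
G1 X69.21 Y82.72
G1 X82.57 Y73.81
G1 X95.79 Y63.42
G1 X106.10 Y55.23
G1 X110.73 Y52.89
M5
G0 X124.10 Y59.13
M3 S229
G1 X122.53 Y64.61 F3802
G1 X119.37 Y66.72
G1 X114.64 Y65.46
G1 X108.33 Y60.84
G1 X100.43 Y52.84
G1 X90.96 Y41.48
M5
G0 X87.81 Y94.86
M3 S543
G1 X145.82 Y94.86 F2106
G1 X145.82 Y85.36
G1 X87.81 Y85.36
G1 X87.81 Y94.86
M5
G0 X0.00 Y0.00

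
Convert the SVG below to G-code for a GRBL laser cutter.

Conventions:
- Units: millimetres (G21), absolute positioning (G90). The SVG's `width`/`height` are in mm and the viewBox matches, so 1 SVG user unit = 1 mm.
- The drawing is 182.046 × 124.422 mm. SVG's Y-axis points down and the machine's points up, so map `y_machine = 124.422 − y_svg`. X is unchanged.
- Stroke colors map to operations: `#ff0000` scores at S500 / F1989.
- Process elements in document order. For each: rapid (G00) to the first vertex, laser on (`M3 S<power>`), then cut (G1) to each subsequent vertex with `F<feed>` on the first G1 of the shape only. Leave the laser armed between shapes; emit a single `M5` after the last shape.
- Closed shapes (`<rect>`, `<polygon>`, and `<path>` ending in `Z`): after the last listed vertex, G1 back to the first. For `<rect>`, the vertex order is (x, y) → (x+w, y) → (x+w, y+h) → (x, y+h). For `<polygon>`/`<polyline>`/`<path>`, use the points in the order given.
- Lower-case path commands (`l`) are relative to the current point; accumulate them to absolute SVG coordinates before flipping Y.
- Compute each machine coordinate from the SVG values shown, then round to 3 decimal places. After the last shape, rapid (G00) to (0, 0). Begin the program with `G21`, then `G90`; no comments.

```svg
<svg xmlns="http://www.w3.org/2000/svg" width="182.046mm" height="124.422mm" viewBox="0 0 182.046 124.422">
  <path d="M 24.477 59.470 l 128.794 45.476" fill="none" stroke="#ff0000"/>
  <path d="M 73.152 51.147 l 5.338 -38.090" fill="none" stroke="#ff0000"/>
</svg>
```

viewBox `0 0 182.046 124.422` with mm width/height → 1 unit = 1 mm. Flip: y_m = 124.422 − y_svg.

**Shape 1** — `<path>` line segment, stroke `#ff0000` → score (S500, F1989). Machine vertices: (24.477,64.952) → (153.271,19.476). Open path.

**Shape 2** — `<path>` line segment, stroke `#ff0000` → score (S500, F1989). Machine vertices: (73.152,73.275) → (78.490,111.365). Open path.

G21
G90
G00 X24.477 Y64.952
M3 S500
G1 X153.271 Y19.476 F1989
G00 X73.152 Y73.275
M3 S500
G1 X78.490 Y111.365 F1989
M5
G00 X0.000 Y0.000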